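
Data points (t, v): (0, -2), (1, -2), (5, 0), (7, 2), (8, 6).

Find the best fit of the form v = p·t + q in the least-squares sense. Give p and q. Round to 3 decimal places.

Forming MᵀM = [[139, 21]; [21, 5]] and Mᵀv = [60, 4]ᵀ gives MᵀM·[p, q]ᵀ = Mᵀv.
Eliminating q: 5·(row 1) − 21·(row 2) gives 254·p = 5·60 − 21·4 = 216, so p = 108/127.
Then q = (4 − 21·(108/127))/5 = -352/127.

p = 0.850, q = -2.772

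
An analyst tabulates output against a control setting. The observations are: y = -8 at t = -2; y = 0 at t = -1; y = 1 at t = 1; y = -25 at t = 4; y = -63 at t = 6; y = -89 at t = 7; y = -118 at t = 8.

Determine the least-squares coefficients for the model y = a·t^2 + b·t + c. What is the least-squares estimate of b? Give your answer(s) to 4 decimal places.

b = 1.1569

The normal system MᵀM·[a, b, c]ᵀ = Mᵀy is [[8067, 1127, 171]; [1127, 171, 23]; [171, 23, 7]]·[a, b, c]ᵀ = [-14612, -2028, -302]ᵀ.
Solving the 3×3 system (Gaussian elimination) gives a = -45963/22664, b = 26221/22664, c = 29433/11332.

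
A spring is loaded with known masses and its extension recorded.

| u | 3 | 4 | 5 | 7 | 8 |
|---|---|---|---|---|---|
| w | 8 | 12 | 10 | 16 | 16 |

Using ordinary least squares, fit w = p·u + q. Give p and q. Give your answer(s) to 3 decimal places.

Entries of MᵀM: Σu·u = 163, Σu = 27, Σ1 = 5.
Moment sums: Σu·w = 362, Σw = 62.
So MᵀM·[p, q]ᵀ = Mᵀw: [[163, 27]; [27, 5]]·[p, q]ᵀ = [362, 62]ᵀ.
det = 163·5 − 27² = 86.
p = (362·5 − 27·62)/86 = 68/43; q = (163·62 − 27·362)/86 = 166/43.

p = 1.581, q = 3.860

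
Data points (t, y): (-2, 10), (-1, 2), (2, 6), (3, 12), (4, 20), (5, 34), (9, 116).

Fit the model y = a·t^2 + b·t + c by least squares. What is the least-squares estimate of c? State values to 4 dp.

XᵀX·[a, b, c]ᵀ = Xᵀy reads: 7556·a + 944·b + 140·c = 10740;  944·a + 140·b + 20·c = 1320;  140·a + 20·b + 7·c = 200.
Solving the 3×3 system (Gaussian elimination) gives a = 2005/1301, b = -1410/1301, c = 1100/1301.

c = 0.8455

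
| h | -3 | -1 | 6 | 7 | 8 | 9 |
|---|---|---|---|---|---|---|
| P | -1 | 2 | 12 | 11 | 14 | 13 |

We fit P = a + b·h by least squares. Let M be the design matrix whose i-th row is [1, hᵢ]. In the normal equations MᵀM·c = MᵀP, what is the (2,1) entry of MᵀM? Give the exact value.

Row 2 ↔ basis h, column 1 ↔ basis 1, so (MᵀM)_{2,1} = Σᵢ h = (-3)·(1) + (-1)·(1) + (6)·(1) + (7)·(1) + (8)·(1) + (9)·(1) = 26.

26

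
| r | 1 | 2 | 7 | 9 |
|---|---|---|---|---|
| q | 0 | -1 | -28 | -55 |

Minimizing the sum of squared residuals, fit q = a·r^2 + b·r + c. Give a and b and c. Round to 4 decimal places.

a = -1.0543, b = 3.7908, c = -3.4229

From the data, Σr^2·r^2 = 8979, Σr^2·r = 1081, Σr^2 = 135, Σr·r = 135, Σr = 19, Σ1 = 4.
For Xᵀq: Σr^2·q = -5831, Σr·q = -693, Σq = -84.
Normal equations: [[8979, 1081, 135]; [1081, 135, 19]; [135, 19, 4]]·[a, b, c]ᵀ = [-5831, -693, -84]ᵀ.
Row-reducing yields a = -9569/9076, b = 34405/9076, c = -15533/4538.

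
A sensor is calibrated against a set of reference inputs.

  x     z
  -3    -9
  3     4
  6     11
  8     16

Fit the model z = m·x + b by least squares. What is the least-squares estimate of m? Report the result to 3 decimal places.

Entries of MᵀM: Σx·x = 118, Σx = 14, Σ1 = 4.
And Σx·z = 233, Σz = 22.
Normal equations: [[118, 14]; [14, 4]]·[m, b]ᵀ = [233, 22]ᵀ.
Δ = 118·4 − 14² = 276.
m = (233·4 − 14·22)/276 = 52/23; b = (118·22 − 14·233)/276 = -111/46.

m = 2.261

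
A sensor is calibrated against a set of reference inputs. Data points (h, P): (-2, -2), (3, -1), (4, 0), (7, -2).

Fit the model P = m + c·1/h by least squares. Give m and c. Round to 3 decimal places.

Compute the Gram sums: Σ1 = 4, Σ1/h = 19/84, Σ1/h·1/h = 3133/7056.
For MᵀP: ΣP = -5, Σ1/h·P = 8/21.
Eliminating c: (3133/7056)·(row 1) − (19/84)·(row 2) gives (4057/2352)·m = (3133/7056)·(-5) − (19/84)·(8/21) = -16273/7056, so m = -16273/12171.
Then c = ((8/21) − (19/84)·(-16273/12171))/(3133/7056) = 6244/4057.

m = -1.337, c = 1.539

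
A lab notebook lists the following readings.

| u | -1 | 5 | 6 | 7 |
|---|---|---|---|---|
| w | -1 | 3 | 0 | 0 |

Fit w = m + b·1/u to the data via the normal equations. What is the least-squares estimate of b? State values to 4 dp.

Sums needed: Σ1 = 4, Σ1/u = -103/210, Σ1/u·1/u = 47989/44100.
Moment sums: Σw = 2, Σ1/u·w = 8/5.
Eliminating b: (47989/44100)·(row 1) − (-103/210)·(row 2) gives (60449/14700)·m = (47989/44100)·2 − (-103/210)·(8/5) = 65293/22050, so m = 130586/181347.
Then b = ((8/5) − (-103/210)·(130586/181347))/(47989/44100) = 108500/60449.

b = 1.7949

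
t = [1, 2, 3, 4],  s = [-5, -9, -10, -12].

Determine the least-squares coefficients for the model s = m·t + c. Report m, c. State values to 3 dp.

m = -2.200, c = -3.500

The normal equations are: 30·m + 10·c = -101;  10·m + 4·c = -36.
det = 30·4 − 10² = 20.
m = ((-101)·4 − 10·(-36))/20 = -11/5; c = (30·(-36) − 10·(-101))/20 = -7/2.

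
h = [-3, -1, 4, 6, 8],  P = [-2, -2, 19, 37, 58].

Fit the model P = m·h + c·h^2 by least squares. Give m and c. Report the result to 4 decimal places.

XᵀX·[m, c]ᵀ = XᵀP reads: 126·m + 764·c = 770;  764·m + 5730·c = 5328.
Eliminating c: 5730·(row 1) − 764·(row 2) gives 138284·m = 5730·770 − 764·5328 = 341508, so m = 447/181.
Then c = (5328 − 764·(447/181))/5730 = 20762/34571.

m = 2.4696, c = 0.6006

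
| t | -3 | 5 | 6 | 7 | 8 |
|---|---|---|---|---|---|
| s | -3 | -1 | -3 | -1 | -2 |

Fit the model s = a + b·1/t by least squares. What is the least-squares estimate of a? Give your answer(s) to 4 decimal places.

AᵀA·[a, b]ᵀ = Aᵀs reads: 5·a + (253/840)·b = -10;  (253/840)·a + (151649/705600)·b = -13/140.
Δ = 5·(151649/705600) − (253/840)² = 57853/58800.
a = ((-10)·(151649/705600) − (253/840)·(-13/140))/(57853/58800) = -374189/173559; b = (5·(-13/140) − (253/840)·(-10))/(57853/58800) = 149800/57853.

a = -2.1560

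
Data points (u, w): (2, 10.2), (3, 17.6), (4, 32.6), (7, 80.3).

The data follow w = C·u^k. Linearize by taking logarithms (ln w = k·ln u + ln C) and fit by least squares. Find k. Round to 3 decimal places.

k = 1.676

Linearized form: ln w = k·ln u + ln C. From the 4 transformed points,
Σln u = 5.1240, Σ(ln u)² = 7.3958, Σln w = 13.0604, Σln u·ln w = 18.1251.
Normal system: [[7.3958, 5.1240]; [5.1240, 4]]·[k, ln C]ᵀ = [18.1251, 13.0604]ᵀ.
Solving (det = 3.3281): k = 1.67644, ln C = 1.11759.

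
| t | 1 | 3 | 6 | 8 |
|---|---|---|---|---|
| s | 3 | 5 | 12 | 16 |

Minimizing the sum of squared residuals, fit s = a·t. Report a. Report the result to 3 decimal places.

a = 1.982

The normal equations are: 110·a = 218.
Hence a = 218 / 110 ≈ 1.98182.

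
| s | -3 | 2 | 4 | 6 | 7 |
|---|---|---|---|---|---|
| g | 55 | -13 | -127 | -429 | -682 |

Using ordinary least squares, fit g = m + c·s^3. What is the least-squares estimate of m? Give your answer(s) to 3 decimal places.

The normal system XᵀX·[m, c]ᵀ = Xᵀg is [[5, 604]; [604, 169194]]·[m, c]ᵀ = [-1196, -336307]ᵀ.
Eliminating c: 169194·(row 1) − 604·(row 2) gives 481154·m = 169194·(-1196) − 604·(-336307) = 773404, so m = 386702/240577.
Then c = ((-336307) − 604·(386702/240577))/169194 = -959151/481154.

m = 1.607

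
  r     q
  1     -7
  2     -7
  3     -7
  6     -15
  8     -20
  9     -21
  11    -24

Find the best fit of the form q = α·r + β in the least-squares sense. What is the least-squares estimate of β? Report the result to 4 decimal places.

β = -3.4575

Setting ∂/∂α … = 0 gives: 316·α + 40·β = -745;  40·α + 7·β = -101.
(Σr·r = 316, Σr = 40, Σ1 = 7, Σr·q = -745, Σq = -101.)
Eliminating β: 7·(row 1) − 40·(row 2) gives 612·α = 7·(-745) − 40·(-101) = -1175, so α = -1175/612.
Then β = ((-101) − 40·(-1175/612))/7 = -529/153.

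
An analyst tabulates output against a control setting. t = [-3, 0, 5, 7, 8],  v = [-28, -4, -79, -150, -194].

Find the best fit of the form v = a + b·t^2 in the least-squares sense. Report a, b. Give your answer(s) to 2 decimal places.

a = -3.08, b = -2.99

Setting ∂/∂a … = 0 gives: 5·a + 147·b = -455;  147·a + 7203·b = -21993.
Eliminating b: 7203·(row 1) − 147·(row 2) gives 14406·a = 7203·(-455) − 147·(-21993) = -44394, so a = -151/49.
Then b = ((-21993) − 147·(-151/49))/7203 = -7180/2401.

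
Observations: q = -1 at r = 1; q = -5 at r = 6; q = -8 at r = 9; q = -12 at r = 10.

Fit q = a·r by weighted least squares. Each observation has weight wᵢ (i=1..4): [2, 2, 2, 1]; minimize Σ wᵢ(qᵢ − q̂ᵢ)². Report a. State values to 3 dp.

a = -0.970

Normal-equation sums: Σwᵢ·r·r = 336.
For XᵀWq: Σwᵢ·r·q = -326.
Normal equations: [[336]]·[a]ᵀ = [-326]ᵀ.
Hence a = -326 / 336 ≈ -0.970238.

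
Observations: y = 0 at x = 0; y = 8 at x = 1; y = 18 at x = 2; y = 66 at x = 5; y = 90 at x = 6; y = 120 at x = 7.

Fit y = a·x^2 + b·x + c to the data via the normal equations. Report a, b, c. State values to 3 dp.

a = 1.803, b = 4.177, c = 1.164

The normal equations are: 4339·a + 693·b + 115·c = 10850;  693·a + 115·b + 21·c = 1754;  115·a + 21·b + 6·c = 302.
(Σx^2·x^2 = 4339, Σx^2·x = 693, Σx^2 = 115, Σx·x = 115, Σx = 21, Σ1 = 6, Σx^2·y = 10850, Σx·y = 1754, Σy = 302.)
Inverting the 3×3 Gram matrix, [a, b, c]ᵀ = [137/76, 26347/6308, 1836/1577]ᵀ.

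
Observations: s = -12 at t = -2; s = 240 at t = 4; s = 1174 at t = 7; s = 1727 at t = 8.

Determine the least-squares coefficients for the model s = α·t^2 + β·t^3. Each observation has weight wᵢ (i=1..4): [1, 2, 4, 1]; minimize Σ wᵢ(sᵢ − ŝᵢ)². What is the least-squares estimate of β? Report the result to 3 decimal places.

β = 3.001

Sums needed: Σwᵢ·t^2·t^2 = 14228, Σwᵢ·t^2·t^3 = 102012, Σwᵢ·t^3·t^3 = 740996.
And Σwᵢ·t^2·s = 348264, Σwᵢ·t^3·s = 2525768.
Determinant 14228·740996 − 102012² = 136442944.
α = (348264·740996 − 102012·2525768)/136442944 = 6306027/2131921; β = (14228·2525768 − 102012·348264)/136442944 = 6398749/2131921.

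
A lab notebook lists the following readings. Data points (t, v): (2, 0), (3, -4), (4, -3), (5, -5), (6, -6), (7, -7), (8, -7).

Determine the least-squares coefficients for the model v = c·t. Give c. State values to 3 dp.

c = -0.936

With design matrix A, AᵀA = [[203]] and Aᵀv = [-190]ᵀ.
c = (-190)/203 = -0.935961.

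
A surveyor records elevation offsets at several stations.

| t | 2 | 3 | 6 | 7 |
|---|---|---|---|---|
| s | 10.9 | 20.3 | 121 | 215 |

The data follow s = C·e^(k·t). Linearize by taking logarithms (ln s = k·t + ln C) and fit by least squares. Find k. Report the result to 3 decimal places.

Linearized form: ln s = k·t + ln C. From the 4 transformed points,
Over the data: Σt = 18.0000, Σ(t)² = 98.0000, Σln s = 15.5658, Σt·ln s = 80.1786.
Normal system: [[98.0000, 18.0000]; [18.0000, 4]]·[k, ln C]ᵀ = [80.1786, 15.5658]ᵀ.
Slope k = (n·Σt·ln s − Σt·Σln s)/(n·Σ(t)² − (Σt)²) = (4·80.1786 − 18.0000·15.5658)/68.0000 = 0.59603; ln C = (Σln s − k·Σt)/n = 1.20934.

k = 0.596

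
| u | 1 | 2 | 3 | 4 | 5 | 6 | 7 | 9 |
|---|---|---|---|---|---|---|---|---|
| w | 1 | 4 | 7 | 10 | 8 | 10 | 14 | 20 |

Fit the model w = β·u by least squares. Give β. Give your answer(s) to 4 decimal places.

β = 2.0271

From the data, Σu·u = 221.
Right-hand side: Σu·w = 448.
XᵀX·[β]ᵀ = Xᵀw becomes [[221]]·[β]ᵀ = [448]ᵀ.
β = 448/221 = 2.02715.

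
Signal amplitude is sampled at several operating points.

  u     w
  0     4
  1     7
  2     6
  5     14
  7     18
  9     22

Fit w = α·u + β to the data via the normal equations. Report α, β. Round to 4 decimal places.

α = 2.0156, β = 3.7708

From the data, Σu·u = 160, Σu = 24, Σ1 = 6.
Right-hand side: Σu·w = 413, Σw = 71.
So MᵀM·[α, β]ᵀ = Mᵀw: [[160, 24]; [24, 6]]·[α, β]ᵀ = [413, 71]ᵀ.
Eliminating β: 6·(row 1) − 24·(row 2) gives 384·α = 6·413 − 24·71 = 774, so α = 129/64.
Then β = (71 − 24·(129/64))/6 = 181/48.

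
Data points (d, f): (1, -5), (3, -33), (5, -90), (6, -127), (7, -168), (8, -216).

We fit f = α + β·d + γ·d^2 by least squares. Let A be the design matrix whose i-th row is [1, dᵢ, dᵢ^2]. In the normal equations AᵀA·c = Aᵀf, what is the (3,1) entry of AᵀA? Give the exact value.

184

Row 3 ↔ basis d^2, column 1 ↔ basis 1, so (AᵀA)_{3,1} = Σᵢ d^2 = (1)·(1) + (9)·(1) + (25)·(1) + (36)·(1) + (49)·(1) + (64)·(1) = 184.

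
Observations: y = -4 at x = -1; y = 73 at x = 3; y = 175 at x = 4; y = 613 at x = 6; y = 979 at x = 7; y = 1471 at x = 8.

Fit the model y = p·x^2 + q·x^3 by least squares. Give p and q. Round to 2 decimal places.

p = -0.95, q = 2.99

Entries of MᵀM: Σx^2·x^2 = 8131, Σx^2·x^3 = 58617, Σx^3·x^3 = 431275.
And Σx^2·y = 167636, Σx^3·y = 1234532.
Normal equations: [[8131, 58617]; [58617, 431275]]·[p, q]ᵀ = [167636, 1234532]ᵀ.
Eliminating q: 431275·(row 1) − 58617·(row 2) gives 70744336·p = 431275·167636 − 58617·1234532 = -67346344, so p = -647561/680234.
Then q = (1234532 − 58617·(-647561/680234))/431275 = 2035195/680234.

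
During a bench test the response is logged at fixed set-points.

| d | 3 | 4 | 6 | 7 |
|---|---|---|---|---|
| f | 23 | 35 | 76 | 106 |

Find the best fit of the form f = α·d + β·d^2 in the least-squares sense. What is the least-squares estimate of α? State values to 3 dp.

α = 1.073

The normal system AᵀA·[α, β]ᵀ = Aᵀf is [[110, 650]; [650, 4034]]·[α, β]ᵀ = [1407, 8697]ᵀ.
det = 110·4034 − 650² = 21240.
α = (1407·4034 − 650·8697)/21240 = 633/590; β = (110·8697 − 650·1407)/21240 = 117/59.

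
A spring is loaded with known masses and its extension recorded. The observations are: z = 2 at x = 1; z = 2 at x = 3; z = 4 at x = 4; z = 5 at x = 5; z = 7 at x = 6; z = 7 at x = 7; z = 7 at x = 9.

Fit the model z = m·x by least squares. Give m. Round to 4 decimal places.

Sums needed: Σx·x = 217.
For Mᵀz: Σx·z = 203.
MᵀM·[m]ᵀ = Mᵀz becomes [[217]]·[m]ᵀ = [203]ᵀ.
m = 203/217 = 0.935484.

m = 0.9355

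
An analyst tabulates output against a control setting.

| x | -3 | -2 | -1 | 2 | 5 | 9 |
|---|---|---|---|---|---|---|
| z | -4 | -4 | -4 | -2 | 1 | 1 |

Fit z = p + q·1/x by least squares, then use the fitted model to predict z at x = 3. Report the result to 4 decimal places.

Setting ∂/∂p … = 0 gives: 6·p + (-46/45)·q = -12;  (-46/45)·p + (6737/4050)·q = 299/45.
(Σ1 = 6, Σ1/x = -46/45, Σ1/x·1/x = 6737/4050, Σz = -12, Σ1/x·z = 299/45.)
Determinant 6·(6737/4050) − (-46/45)² = 3619/405.
p = ((-12)·(6737/4050) − (-46/45)·(299/45))/(3619/405) = -26668/18095; q = (6·(299/45) − (-46/45)·(-12))/(3619/405) = 11178/3619.
At x = 3: ẑ = (-26668/18095)·(1) + (11178/3619)·(1/3) = -8038/18095.

ẑ = -0.4442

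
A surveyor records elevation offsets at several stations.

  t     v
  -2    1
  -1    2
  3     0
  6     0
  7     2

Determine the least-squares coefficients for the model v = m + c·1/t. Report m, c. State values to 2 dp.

Compute the Gram sums: Σ1 = 5, Σ1/t = -6/7, Σ1/t·1/t = 1243/882.
Right-hand side: Σv = 5, Σ1/t·v = -31/14.
Normal equations: [[5, -6/7]; [-6/7, 1243/882]]·[m, c]ᵀ = [5, -31/14]ᵀ.
Determinant 5·(1243/882) − (-6/7)² = 5567/882.
m = (5·(1243/882) − (-6/7)·(-31/14))/(5567/882) = 239/293; c = (5·(-31/14) − (-6/7)·5)/(5567/882) = -315/293.

m = 0.82, c = -1.08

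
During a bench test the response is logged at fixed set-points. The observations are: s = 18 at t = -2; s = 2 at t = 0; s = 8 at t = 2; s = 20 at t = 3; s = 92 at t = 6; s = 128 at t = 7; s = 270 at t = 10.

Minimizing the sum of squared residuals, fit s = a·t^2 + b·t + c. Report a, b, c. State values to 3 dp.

Normal-equation sums: Σt^2·t^2 = 13810, Σt^2·t = 1586, Σt^2 = 202, Σt·t = 202, Σt = 26, Σ1 = 7.
Right-hand side: Σt^2·s = 36868, Σt·s = 4188, Σs = 538.
Normal equations: [[13810, 1586, 202]; [1586, 202, 26]; [202, 26, 7]]·[a, b, c]ᵀ = [36868, 4188, 538]ᵀ.
Solving the 3×3 system (Gaussian elimination) gives a = 20425/6951, b = -52607/20853, c = 29878/20853.

a = 2.938, b = -2.523, c = 1.433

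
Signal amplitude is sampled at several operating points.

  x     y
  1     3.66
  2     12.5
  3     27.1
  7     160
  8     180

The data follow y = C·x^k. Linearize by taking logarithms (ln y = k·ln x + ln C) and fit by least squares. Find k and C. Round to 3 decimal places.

k = 1.920, C = 3.472

Taking logs, ln y = k·ln x + ln C, so regress ln y on ln x.
Sums: Σln x = 5.8171, Σ(ln x)² = 9.7980, Σln y = 17.3909, Σln x·ln y = 26.0499.
Normal system: [[9.7980, 5.8171]; [5.8171, 5]]·[k, ln C]ᵀ = [26.0499, 17.3909]ᵀ.
Solving (det = 15.1514): k = 1.91961, ln C = 1.24485, so C = exp(1.24485) = 3.47241.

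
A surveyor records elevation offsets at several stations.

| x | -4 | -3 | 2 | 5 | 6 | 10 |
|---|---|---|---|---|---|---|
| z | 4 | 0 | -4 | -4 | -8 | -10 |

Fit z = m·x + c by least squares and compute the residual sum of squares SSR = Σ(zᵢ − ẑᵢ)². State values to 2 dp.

MᵀM·[m, c]ᵀ = Mᵀz reads: 190·m + 16·c = -192;  16·m + 6·c = -22.
Δ = 190·6 − 16² = 884.
m = ((-192)·6 − 16·(-22))/884 = -200/221; c = (190·(-22) − 16·(-192))/884 = -277/221.
Residuals: 361/221, -19/13, -207/221, 393/221, -291/221, 67/221; SSR = 2358/221.

SSR = 10.67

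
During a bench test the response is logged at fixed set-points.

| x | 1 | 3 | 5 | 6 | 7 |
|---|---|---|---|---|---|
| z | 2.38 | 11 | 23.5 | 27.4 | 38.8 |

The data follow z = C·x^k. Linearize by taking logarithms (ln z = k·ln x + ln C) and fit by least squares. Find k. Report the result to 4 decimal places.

Taking logs, ln z = k·ln x + ln C, so regress ln z on ln x.
Sums: Σln x = 6.4457, Σ(ln x)² = 10.7942, Σln z = 13.3910, Σln x·ln z = 20.7660.
Normal system: [[10.7942, 6.4457]; [6.4457, 5]]·[k, ln C]ᵀ = [20.7660, 13.3910]ᵀ.
Solving (det = 12.4237): k = 1.40985, ln C = 0.86069.

k = 1.4099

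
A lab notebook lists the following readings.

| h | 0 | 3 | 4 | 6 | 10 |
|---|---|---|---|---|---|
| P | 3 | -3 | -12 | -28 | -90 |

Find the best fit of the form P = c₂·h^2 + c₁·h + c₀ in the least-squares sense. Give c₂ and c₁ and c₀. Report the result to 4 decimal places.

Sums needed: Σh^2·h^2 = 11633, Σh^2·h = 1307, Σh^2 = 161, Σh·h = 161, Σh = 23, Σ1 = 5.
Moment sums: Σh^2·P = -10227, Σh·P = -1125, ΣP = -130.
AᵀA·[c₂, c₁, c₀]ᵀ = AᵀP becomes [[11633, 1307, 161]; [1307, 161, 23]; [161, 23, 5]]·[c₂, c₁, c₀]ᵀ = [-10227, -1125, -130]ᵀ.
Solving the 3×3 system (Gaussian elimination) gives c₂ = -1619/1628, c₁ = 3209/4884, c₀ = 7325/2442.

c₂ = -0.9945, c₁ = 0.6570, c₀ = 2.9996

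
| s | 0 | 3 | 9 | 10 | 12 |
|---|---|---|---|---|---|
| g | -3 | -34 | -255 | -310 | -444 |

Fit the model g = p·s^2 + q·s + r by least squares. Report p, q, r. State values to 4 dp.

p = -2.9382, q = -1.4468, r = -3.0889

Setting ∂/∂p … = 0 gives: 37378·p + 3484·q + 334·r = -115897;  3484·p + 334·q + 34·r = -10825;  334·p + 34·q + 5·r = -1046.
(Σs^2·s^2 = 37378, Σs^2·s = 3484, Σs^2 = 334, Σs·s = 334, Σs = 34, Σ1 = 5, Σs^2·g = -115897, Σs·g = -10825, Σg = -1046.)
Inverting the 3×3 Gram matrix, [p, q, r]ᵀ = [-190943/64986, -94021/64986, -33456/10831]ᵀ.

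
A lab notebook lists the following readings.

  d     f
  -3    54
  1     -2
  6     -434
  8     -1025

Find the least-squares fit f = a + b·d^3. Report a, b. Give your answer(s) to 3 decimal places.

From the data, Σ1 = 4, Σd^3 = 702, Σd^3·d^3 = 309530.
For Xᵀf: Σf = -1407, Σd^3·f = -620004.
XᵀX·[a, b]ᵀ = Xᵀf becomes [[4, 702]; [702, 309530]]·[a, b]ᵀ = [-1407, -620004]ᵀ.
Eliminating b: 309530·(row 1) − 702·(row 2) gives 745316·a = 309530·(-1407) − 702·(-620004) = -265902, so a = -10227/28666.
Then b = ((-620004) − 702·(-10227/28666))/309530 = -746151/372658.

a = -0.357, b = -2.002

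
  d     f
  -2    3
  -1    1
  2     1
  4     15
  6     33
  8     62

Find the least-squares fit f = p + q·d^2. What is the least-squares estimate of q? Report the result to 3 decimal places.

Normal-equation sums: Σ1 = 6, Σd^2 = 125, Σd^2·d^2 = 5681.
Right-hand side: Σf = 115, Σd^2·f = 5413.
Normal equations: [[6, 125]; [125, 5681]]·[p, q]ᵀ = [115, 5413]ᵀ.
Δ = 6·5681 − 125² = 18461.
p = (115·5681 − 125·5413)/18461 = -23310/18461; q = (6·5413 − 125·115)/18461 = 18103/18461.

q = 0.981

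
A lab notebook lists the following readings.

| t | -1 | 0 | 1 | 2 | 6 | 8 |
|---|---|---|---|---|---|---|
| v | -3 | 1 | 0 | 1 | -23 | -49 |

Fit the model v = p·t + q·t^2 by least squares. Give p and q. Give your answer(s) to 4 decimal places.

The normal equations are: 106·p + 736·q = -525;  736·p + 5410·q = -3963.
(Σt·t = 106, Σt·t^2 = 736, Σt^2·t^2 = 5410, Σt·v = -525, Σt^2·v = -3963.)
Eliminating q: 5410·(row 1) − 736·(row 2) gives 31764·p = 5410·(-525) − 736·(-3963) = 76518, so p = 12753/5294.
Then q = ((-3963) − 736·(12753/5294))/5410 = -5613/5294.

p = 2.4090, q = -1.0603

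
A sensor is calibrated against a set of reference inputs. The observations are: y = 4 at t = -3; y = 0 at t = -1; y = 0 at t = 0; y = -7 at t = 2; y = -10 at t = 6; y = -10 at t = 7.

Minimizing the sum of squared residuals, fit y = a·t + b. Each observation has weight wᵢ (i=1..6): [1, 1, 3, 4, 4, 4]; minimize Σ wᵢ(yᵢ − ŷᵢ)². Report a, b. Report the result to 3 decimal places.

a = -1.352, b = -1.664

Entries of XᵀWX: Σwᵢ·t·t = 366, Σwᵢ·t = 56, Σwᵢ·1 = 17.
And Σwᵢ·t·y = -588, Σwᵢ·y = -104.
XᵀWX·[a, b]ᵀ = XᵀWy becomes [[366, 56]; [56, 17]]·[a, b]ᵀ = [-588, -104]ᵀ.
det = 366·17 − 56² = 3086.
a = ((-588)·17 − 56·(-104))/3086 = -2086/1543; b = (366·(-104) − 56·(-588))/3086 = -2568/1543.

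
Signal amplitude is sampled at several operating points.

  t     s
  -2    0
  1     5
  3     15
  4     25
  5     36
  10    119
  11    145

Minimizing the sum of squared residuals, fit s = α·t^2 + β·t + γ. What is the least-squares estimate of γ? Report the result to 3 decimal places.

Forming MᵀM = [[25620, 2540, 276]; [2540, 276, 32]; [276, 32, 7]] and Mᵀs = [30885, 3115, 345]ᵀ gives MᵀM·[α, β, γ]ᵀ = Mᵀs.
Solving the 3×3 system (Gaussian elimination) gives α = 120715/121484, β = 62670/30371, γ = 1860/2761.

γ = 0.674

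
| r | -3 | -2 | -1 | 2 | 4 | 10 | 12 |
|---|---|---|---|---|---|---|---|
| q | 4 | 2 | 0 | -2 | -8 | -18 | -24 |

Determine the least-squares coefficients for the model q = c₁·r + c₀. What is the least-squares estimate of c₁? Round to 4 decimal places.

c₁ = -1.7975

From the data, Σr·r = 278, Σr = 22, Σ1 = 7.
For Aᵀq: Σr·q = -520, Σq = -46.
AᵀA·[c₁, c₀]ᵀ = Aᵀq becomes [[278, 22]; [22, 7]]·[c₁, c₀]ᵀ = [-520, -46]ᵀ.
Determinant 278·7 − 22² = 1462.
c₁ = ((-520)·7 − 22·(-46))/1462 = -1314/731; c₀ = (278·(-46) − 22·(-520))/1462 = -674/731.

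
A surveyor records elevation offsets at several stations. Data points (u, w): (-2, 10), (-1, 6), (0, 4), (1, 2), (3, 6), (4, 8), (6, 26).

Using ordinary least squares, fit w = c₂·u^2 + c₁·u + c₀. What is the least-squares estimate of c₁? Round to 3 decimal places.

The normal equations are: 1651·c₂ + 299·c₁ + 67·c₀ = 1166;  299·c₂ + 67·c₁ + 11·c₀ = 182;  67·c₂ + 11·c₁ + 7·c₀ = 62.
(Σu^2·u^2 = 1651, Σu^2·u = 299, Σu^2 = 67, Σu·u = 67, Σu = 11, Σ1 = 7, Σu^2·w = 1166, Σu·w = 182, Σw = 62.)
Inverting the 3×3 Gram matrix, [c₂, c₁, c₀]ᵀ = [881/924, -1861/924, 223/77]ᵀ.

c₁ = -2.014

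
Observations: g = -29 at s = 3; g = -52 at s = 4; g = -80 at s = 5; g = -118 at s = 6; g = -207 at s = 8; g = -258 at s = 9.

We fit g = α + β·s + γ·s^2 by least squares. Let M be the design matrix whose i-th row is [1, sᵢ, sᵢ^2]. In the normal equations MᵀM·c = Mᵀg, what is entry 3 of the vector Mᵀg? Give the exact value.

-41487

Entry 3 ↔ basis s^2, so (Mᵀg)_{3} = Σᵢ (s^2)·gᵢ = (9)·(-29) + (16)·(-52) + (25)·(-80) + (36)·(-118) + (64)·(-207) + (81)·(-258) = -41487.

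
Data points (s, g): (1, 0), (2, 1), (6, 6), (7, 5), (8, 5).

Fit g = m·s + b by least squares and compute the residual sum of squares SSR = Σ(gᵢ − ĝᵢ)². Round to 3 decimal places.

SSR = 3.789

Compute the Gram sums: Σs·s = 154, Σs = 24, Σ1 = 5.
For Mᵀg: Σs·g = 113, Σg = 17.
Normal equations: [[154, 24]; [24, 5]]·[m, b]ᵀ = [113, 17]ᵀ.
Eliminating b: 5·(row 1) − 24·(row 2) gives 194·m = 5·113 − 24·17 = 157, so m = 157/194.
Then b = (17 − 24·(157/194))/5 = -47/97.
Residuals: -63/194, -13/97, 158/97, -35/194, -96/97; SSR = 735/194.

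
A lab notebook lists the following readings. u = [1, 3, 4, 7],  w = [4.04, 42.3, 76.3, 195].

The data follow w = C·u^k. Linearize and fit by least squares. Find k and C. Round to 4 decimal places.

k = 2.0160, C = 4.2802

Linearized form: ln w = k·ln u + ln C. From the 4 transformed points,
XᵀX = [[6.9153, 4.4308]; [4.4308, 4]], rhs = [20.3840, 14.7487]ᵀ  (here Σln u = 4.4308, Σ(ln u)² = 6.9153, Σln w = 14.7487, Σln u·ln w = 20.3840).
Solving (det = 8.0292): k = 2.01604, ln C = 1.45400, so C = exp(1.45400) = 4.28020.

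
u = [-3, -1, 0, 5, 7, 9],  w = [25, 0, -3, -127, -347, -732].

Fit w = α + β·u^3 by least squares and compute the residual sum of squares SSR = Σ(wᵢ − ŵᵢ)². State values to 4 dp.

From the data, Σ1 = 6, Σu^3 = 1169, Σu^3·u^3 = 665445.
For Aᵀw: Σw = -1184, Σu^3·w = -669199.
AᵀA·[α, β]ᵀ = Aᵀw becomes [[6, 1169]; [1169, 665445]]·[α, β]ᵀ = [-1184, -669199]ᵀ.
Eliminating β: 665445·(row 1) − 1169·(row 2) gives 2626109·α = 665445·(-1184) − 1169·(-669199) = -5593249, so α = -5593249/2626109.
Then β = ((-669199) − 1169·(-5593249/2626109))/665445 = -2631098/2626109.
Residuals: 206328/2626109, 2962151/2626109, -2285078/2626109, 964656/2626109, -3199960/2626109, 1351903/2626109; SSR = 10295246/2626109.

SSR = 3.9203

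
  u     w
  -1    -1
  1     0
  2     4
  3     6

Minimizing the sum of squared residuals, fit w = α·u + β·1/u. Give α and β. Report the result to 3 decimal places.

Setting ∂/∂α … = 0 gives: 15·α + 4·β = 27;  4·α + (85/36)·β = 5.
det = 15·(85/36) − 4² = 233/12.
α = (27·(85/36) − 4·5)/(233/12) = 525/233; β = (15·5 − 4·27)/(233/12) = -396/233.

α = 2.253, β = -1.700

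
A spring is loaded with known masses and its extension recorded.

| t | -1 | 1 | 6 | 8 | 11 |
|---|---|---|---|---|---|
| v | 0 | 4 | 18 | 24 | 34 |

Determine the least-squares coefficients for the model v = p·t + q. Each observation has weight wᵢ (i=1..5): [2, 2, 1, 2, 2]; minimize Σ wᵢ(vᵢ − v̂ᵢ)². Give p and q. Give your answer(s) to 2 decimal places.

p = 2.84, q = 1.89

Compute the Gram sums: Σwᵢ·t·t = 410, Σwᵢ·t = 44, Σwᵢ·1 = 9.
And Σwᵢ·t·v = 1248, Σwᵢ·v = 142.
AᵀWA·[p, q]ᵀ = AᵀWv becomes [[410, 44]; [44, 9]]·[p, q]ᵀ = [1248, 142]ᵀ.
det = 410·9 − 44² = 1754.
p = (1248·9 − 44·142)/1754 = 2492/877; q = (410·142 − 44·1248)/1754 = 1654/877.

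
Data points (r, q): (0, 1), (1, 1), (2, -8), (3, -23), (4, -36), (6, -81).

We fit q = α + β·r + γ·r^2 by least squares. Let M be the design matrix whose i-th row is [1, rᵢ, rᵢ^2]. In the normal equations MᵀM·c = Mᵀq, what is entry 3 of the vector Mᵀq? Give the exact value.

Entry 3 ↔ basis r^2, so (Mᵀq)_{3} = Σᵢ (r^2)·qᵢ = (0)·(1) + (1)·(1) + (4)·(-8) + (9)·(-23) + (16)·(-36) + (36)·(-81) = -3730.

-3730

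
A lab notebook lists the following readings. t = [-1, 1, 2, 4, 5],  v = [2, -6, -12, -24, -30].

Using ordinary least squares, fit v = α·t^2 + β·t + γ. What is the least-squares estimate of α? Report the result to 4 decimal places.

α = -0.2597

With design matrix A, AᵀA = [[899, 197, 47]; [197, 47, 11]; [47, 11, 5]] and Aᵀv = [-1186, -278, -70]ᵀ.
Inverting the 3×3 Gram matrix, [α, β, γ]ᵀ = [-20/77, -1010/231, -64/33]ᵀ.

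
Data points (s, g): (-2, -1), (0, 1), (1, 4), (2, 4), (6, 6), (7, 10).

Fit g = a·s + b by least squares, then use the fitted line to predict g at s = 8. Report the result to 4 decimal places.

Entries of XᵀX: Σs·s = 94, Σs = 14, Σ1 = 6.
For Xᵀg: Σs·g = 120, Σg = 24.
So XᵀX·[a, b]ᵀ = Xᵀg: [[94, 14]; [14, 6]]·[a, b]ᵀ = [120, 24]ᵀ.
Eliminating b: 6·(row 1) − 14·(row 2) gives 368·a = 6·120 − 14·24 = 384, so a = 24/23.
Then b = (24 − 14·(24/23))/6 = 36/23.
At s = 8: ĝ = (24/23)·(8) + (36/23)·(1) = 228/23.

ĝ = 9.9130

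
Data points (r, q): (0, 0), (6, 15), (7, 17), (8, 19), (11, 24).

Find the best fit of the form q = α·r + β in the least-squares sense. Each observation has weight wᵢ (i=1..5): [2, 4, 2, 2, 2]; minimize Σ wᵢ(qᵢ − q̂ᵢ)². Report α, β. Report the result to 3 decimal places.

α = 2.219, β = 0.944

Sums needed: Σwᵢ·r·r = 612, Σwᵢ·r = 76, Σwᵢ·1 = 12.
Moment sums: Σwᵢ·r·q = 1430, Σwᵢ·q = 180.
XᵀWX·[α, β]ᵀ = XᵀWq becomes [[612, 76]; [76, 12]]·[α, β]ᵀ = [1430, 180]ᵀ.
Determinant 612·12 − 76² = 1568.
α = (1430·12 − 76·180)/1568 = 435/196; β = (612·180 − 76·1430)/1568 = 185/196.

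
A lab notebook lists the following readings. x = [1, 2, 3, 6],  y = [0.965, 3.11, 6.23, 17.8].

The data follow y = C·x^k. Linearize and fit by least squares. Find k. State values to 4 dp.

Let Y = ln y. Fitting Y = k·ln x + ln C by least squares:
XᵀX = [[4.8978, 3.5835]; [3.5835, 4]], rhs = [7.9551, 5.8076]ᵀ  (here Σln x = 3.5835, Σ(ln x)² = 4.8978, Σln y = 5.8076, Σln x·ln y = 7.9551).
Δ = 4.8978·4 − (3.5835)² = 6.7496; k = (7.9551·4 − 3.5835·5.8076)/6.7496 = 1.63102, ln C = (4.8978·5.8076 − 3.5835·7.9551)/6.7496 = -0.00930.

k = 1.6310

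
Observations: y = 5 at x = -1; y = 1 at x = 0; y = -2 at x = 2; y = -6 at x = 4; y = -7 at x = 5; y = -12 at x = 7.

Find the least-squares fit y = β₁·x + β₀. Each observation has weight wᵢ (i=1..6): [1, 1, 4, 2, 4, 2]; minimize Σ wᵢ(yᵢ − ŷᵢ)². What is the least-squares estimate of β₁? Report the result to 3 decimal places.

Normal-equation sums: Σwᵢ·x·x = 247, Σwᵢ·x = 49, Σwᵢ·1 = 14.
Right-hand side: Σwᵢ·x·y = -377, Σwᵢ·y = -66.
Normal equations: [[247, 49]; [49, 14]]·[β₁, β₀]ᵀ = [-377, -66]ᵀ.
Eliminating β₀: 14·(row 1) − 49·(row 2) gives 1057·β₁ = 14·(-377) − 49·(-66) = -2044, so β₁ = -292/151.
Then β₀ = ((-66) − 49·(-292/151))/14 = 2171/1057.

β₁ = -1.934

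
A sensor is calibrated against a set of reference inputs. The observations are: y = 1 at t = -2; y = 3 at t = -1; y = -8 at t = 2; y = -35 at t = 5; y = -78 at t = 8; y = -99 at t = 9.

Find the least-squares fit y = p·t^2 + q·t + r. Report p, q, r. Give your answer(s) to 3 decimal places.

Entries of XᵀX: Σt^2·t^2 = 11315, Σt^2·t = 1365, Σt^2 = 179, Σt·t = 179, Σt = 21, Σ1 = 6.
For Xᵀy: Σt^2·y = -13911, Σt·y = -1711, Σy = -216.
XᵀX·[p, q, r]ᵀ = Xᵀy becomes [[11315, 1365, 179]; [1365, 179, 21]; [179, 21, 6]]·[p, q, r]ᵀ = [-13911, -1711, -216]ᵀ.
Inverting the 3×3 Gram matrix, [p, q, r]ᵀ = [-1173/1208, -574759/254888, 27441/31861]ᵀ.

p = -0.971, q = -2.255, r = 0.861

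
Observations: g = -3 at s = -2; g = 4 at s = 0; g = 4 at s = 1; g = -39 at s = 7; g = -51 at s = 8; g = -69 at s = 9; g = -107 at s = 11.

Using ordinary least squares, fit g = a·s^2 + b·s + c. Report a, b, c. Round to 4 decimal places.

a = -1.0260, b = 1.2118, c = 3.7323

Sums needed: Σs^2·s^2 = 27716, Σs^2·s = 2908, Σs^2 = 320, Σs·s = 320, Σs = 34, Σ1 = 7.
Moment sums: Σs^2·g = -23719, Σs·g = -2469, Σg = -261.
Solving the 3×3 system (Gaussian elimination) gives a = -174293/169872, b = 205855/169872, c = 105669/28312.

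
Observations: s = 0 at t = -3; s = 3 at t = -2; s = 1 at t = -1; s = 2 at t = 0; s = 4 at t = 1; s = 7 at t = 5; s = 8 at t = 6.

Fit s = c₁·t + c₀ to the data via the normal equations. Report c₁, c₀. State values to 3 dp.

Sums needed: Σt·t = 76, Σt = 6, Σ1 = 7.
Right-hand side: Σt·s = 80, Σs = 25.
Eliminating c₀: 7·(row 1) − 6·(row 2) gives 496·c₁ = 7·80 − 6·25 = 410, so c₁ = 205/248.
Then c₀ = (25 − 6·(205/248))/7 = 355/124.

c₁ = 0.827, c₀ = 2.863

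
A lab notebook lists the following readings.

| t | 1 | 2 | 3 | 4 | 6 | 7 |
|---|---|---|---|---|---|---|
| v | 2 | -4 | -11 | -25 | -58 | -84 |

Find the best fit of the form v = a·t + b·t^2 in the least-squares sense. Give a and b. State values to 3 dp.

a = 2.269, b = -2.027

From the data, Σt·t = 115, Σt·t^2 = 659, Σt^2·t^2 = 4051.
For Mᵀv: Σt·v = -1075, Σt^2·v = -6717.
So MᵀM·[a, b]ᵀ = Mᵀv: [[115, 659]; [659, 4051]]·[a, b]ᵀ = [-1075, -6717]ᵀ.
Eliminating b: 4051·(row 1) − 659·(row 2) gives 31584·a = 4051·(-1075) − 659·(-6717) = 71678, so a = 35839/15792.
Then b = ((-6717) − 659·(35839/15792))/4051 = -32015/15792.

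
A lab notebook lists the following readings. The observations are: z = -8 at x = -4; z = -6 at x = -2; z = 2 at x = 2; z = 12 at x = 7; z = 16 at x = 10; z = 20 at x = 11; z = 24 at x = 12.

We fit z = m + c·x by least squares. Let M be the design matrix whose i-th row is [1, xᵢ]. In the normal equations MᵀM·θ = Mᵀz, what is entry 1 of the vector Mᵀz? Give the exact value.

Entry 1 ↔ basis 1, so (Mᵀz)_{1} = Σᵢ zᵢ = (1)·(-8) + (1)·(-6) + (1)·(2) + (1)·(12) + (1)·(16) + (1)·(20) + (1)·(24) = 60.

60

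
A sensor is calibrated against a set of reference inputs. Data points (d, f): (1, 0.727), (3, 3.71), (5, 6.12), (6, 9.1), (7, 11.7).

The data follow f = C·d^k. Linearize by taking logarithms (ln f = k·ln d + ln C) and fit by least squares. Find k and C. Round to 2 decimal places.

k = 1.40, C = 0.74

Let Y = ln f. Fitting Y = k·ln d + ln C by least squares:
Σln d = 6.4457, Σ(ln d)² = 10.7942, Σln f = 7.4716, Σln d·ln f = 13.0987.
Equations: 10.7942·k + 6.4457·ln C = 13.0987;  6.4457·k + 5·ln C = 7.4716.
Slope k = (n·Σln d·ln f − Σln d·Σln f)/(n·Σ(ln d)² − (Σln d)²) = (5·13.0987 − 6.4457·7.4716)/12.4237 = 1.39521; ln C = (Σln f − k·Σln d)/n = -0.30430, so C = exp(-0.30430) = 0.73764.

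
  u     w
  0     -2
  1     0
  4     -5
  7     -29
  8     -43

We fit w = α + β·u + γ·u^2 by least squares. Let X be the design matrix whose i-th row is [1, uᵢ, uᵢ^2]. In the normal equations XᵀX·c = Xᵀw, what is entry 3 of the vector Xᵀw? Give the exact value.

-4253

Entry 3 ↔ basis u^2, so (Xᵀw)_{3} = Σᵢ (u^2)·wᵢ = (0)·(-2) + (1)·(0) + (16)·(-5) + (49)·(-29) + (64)·(-43) = -4253.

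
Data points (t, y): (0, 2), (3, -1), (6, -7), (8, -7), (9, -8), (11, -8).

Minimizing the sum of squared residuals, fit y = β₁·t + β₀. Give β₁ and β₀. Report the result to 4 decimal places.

β₁ = -0.9920, β₀ = 1.2837

Normal-equation sums: Σt·t = 311, Σt = 37, Σ1 = 6.
Right-hand side: Σt·y = -261, Σy = -29.
Eliminating β₀: 6·(row 1) − 37·(row 2) gives 497·β₁ = 6·(-261) − 37·(-29) = -493, so β₁ = -493/497.
Then β₀ = ((-29) − 37·(-493/497))/6 = 638/497.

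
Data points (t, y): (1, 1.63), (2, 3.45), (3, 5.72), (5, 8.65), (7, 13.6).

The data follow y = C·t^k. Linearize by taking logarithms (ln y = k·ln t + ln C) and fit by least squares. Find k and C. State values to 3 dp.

k = 1.072, C = 1.651

Let Y = ln y. Fitting Y = k·ln t + ln C by least squares:
Sums: Σln t = 5.3471, Σ(ln t)² = 8.0643, Σln y = 8.2386, Σln t·ln y = 11.3257.
Normal system: [[8.0643, 5.3471]; [5.3471, 5]]·[k, ln C]ᵀ = [11.3257, 8.2386]ᵀ.
Slope k = (n·Σln t·ln y − Σln t·Σln y)/(n·Σ(ln t)² − (Σln t)²) = (5·11.3257 − 5.3471·8.2386)/11.7297 = 1.07217; ln C = (Σln y − k·Σln t)/n = 0.50111, so C = exp(0.50111) = 1.65055.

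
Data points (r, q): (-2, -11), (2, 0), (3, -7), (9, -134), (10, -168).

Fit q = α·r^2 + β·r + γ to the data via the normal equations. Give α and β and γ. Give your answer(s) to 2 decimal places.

Normal-equation sums: Σr^2·r^2 = 16674, Σr^2·r = 1756, Σr^2 = 198, Σr·r = 198, Σr = 22, Σ1 = 5.
And Σr^2·q = -27761, Σr·q = -2885, Σq = -320.
Row-reducing yields α = -550393/277622, β = 760277/277622, γ = 341268/138811.

α = -1.98, β = 2.74, γ = 2.46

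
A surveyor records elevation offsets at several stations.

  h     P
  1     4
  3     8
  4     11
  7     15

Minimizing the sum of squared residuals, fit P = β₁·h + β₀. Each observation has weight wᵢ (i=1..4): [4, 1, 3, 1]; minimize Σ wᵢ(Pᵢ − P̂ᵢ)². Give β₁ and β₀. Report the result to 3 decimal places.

The normal system XᵀWX·[β₁, β₀]ᵀ = XᵀWP is [[110, 26]; [26, 9]]·[β₁, β₀]ᵀ = [277, 72]ᵀ.
Eliminating β₀: 9·(row 1) − 26·(row 2) gives 314·β₁ = 9·277 − 26·72 = 621, so β₁ = 621/314.
Then β₀ = (72 − 26·(621/314))/9 = 359/157.

β₁ = 1.978, β₀ = 2.287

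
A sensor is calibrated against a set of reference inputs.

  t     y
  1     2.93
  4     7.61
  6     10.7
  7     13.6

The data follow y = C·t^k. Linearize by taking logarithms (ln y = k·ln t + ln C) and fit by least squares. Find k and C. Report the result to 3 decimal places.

k = 0.757, C = 2.862

Linearized form: ln y = k·ln t + ln C. From the 4 transformed points,
AᵀA = [[8.9188, 5.1240]; [5.1240, 4]], rhs = [12.1393, 8.0848]ᵀ  (here Σln t = 5.1240, Σ(ln t)² = 8.9188, Σln y = 8.0848, Σln t·ln y = 12.1393).
Slope k = (n·Σln t·ln y − Σln t·Σln y)/(n·Σ(ln t)² − (Σln t)²) = (4·12.1393 − 5.1240·8.0848)/9.4201 = 0.75701; ln C = (Σln y − k·Σln t)/n = 1.05148, so C = exp(1.05148) = 2.86187.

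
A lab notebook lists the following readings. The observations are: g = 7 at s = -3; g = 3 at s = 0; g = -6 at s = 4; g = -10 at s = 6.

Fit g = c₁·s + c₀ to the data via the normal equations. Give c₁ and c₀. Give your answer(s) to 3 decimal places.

With design matrix X, XᵀX = [[61, 7]; [7, 4]] and Xᵀg = [-105, -6]ᵀ.
det = 61·4 − 7² = 195.
c₁ = ((-105)·4 − 7·(-6))/195 = -126/65; c₀ = (61·(-6) − 7·(-105))/195 = 123/65.

c₁ = -1.938, c₀ = 1.892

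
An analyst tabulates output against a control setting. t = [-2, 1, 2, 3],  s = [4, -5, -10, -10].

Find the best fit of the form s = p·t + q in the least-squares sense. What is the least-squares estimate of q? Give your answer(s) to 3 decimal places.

Normal-equation sums: Σt·t = 18, Σt = 4, Σ1 = 4.
Moment sums: Σt·s = -63, Σs = -21.
XᵀX·[p, q]ᵀ = Xᵀs becomes [[18, 4]; [4, 4]]·[p, q]ᵀ = [-63, -21]ᵀ.
Eliminating q: 4·(row 1) − 4·(row 2) gives 56·p = 4·(-63) − 4·(-21) = -168, so p = -3.
Then q = ((-21) − 4·(-3))/4 = -9/4.

q = -2.250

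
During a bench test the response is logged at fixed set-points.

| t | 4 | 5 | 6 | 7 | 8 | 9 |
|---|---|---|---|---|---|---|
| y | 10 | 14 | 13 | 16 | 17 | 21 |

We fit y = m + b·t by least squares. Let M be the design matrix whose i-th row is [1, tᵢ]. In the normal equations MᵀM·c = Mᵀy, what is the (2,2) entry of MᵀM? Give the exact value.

Row 2 ↔ basis t, column 2 ↔ basis t, so (MᵀM)_{2,2} = Σᵢ (t)·(t) = (4)·(4) + (5)·(5) + (6)·(6) + (7)·(7) + (8)·(8) + (9)·(9) = 271.

271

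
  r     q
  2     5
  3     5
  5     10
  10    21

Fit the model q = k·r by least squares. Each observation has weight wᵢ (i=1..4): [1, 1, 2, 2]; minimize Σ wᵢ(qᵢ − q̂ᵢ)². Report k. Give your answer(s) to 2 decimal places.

k = 2.07

Sums needed: Σwᵢ·r·r = 263.
Right-hand side: Σwᵢ·r·q = 545.
AᵀWA·[k]ᵀ = AᵀWq becomes [[263]]·[k]ᵀ = [545]ᵀ.
Hence k = 545 / 263 ≈ 2.07224.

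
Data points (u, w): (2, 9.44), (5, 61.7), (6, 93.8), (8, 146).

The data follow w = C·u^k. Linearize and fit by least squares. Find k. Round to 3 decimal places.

Taking logs, ln w = k·ln u + ln C, so regress ln w on ln u.
Σln u = 6.1738, Σ(ln u)² = 10.6052, Σln w = 15.8920, Σln u·ln w = 26.6904.
Equations: 10.6052·k + 6.1738·ln C = 26.6904;  6.1738·k + 4·ln C = 15.8920.
Slope k = (n·Σln u·ln w − Σln u·Σln w)/(n·Σ(ln u)² − (Σln u)²) = (4·26.6904 − 6.1738·15.8920)/4.3053 = 2.00868; ln C = (Σln w − k·Σln u)/n = 0.87271.

k = 2.009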